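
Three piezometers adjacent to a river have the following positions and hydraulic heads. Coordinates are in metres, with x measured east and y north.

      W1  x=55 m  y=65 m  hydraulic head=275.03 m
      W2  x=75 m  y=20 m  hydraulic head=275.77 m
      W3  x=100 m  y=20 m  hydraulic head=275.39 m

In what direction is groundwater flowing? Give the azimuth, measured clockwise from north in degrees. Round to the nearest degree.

033°

Three-point gradient (reference W1): Δ to W2 = (20, -45, +0.74), Δ to W3 = (45, -45, +0.36).
∂h/∂x = -0.01520, ∂h/∂y = -0.02320 (det = 1125).
Flow direction (−∇h) has components (+0.01520 E, +0.02320 N).
Azimuth = atan2(E, N) = atan2(+0.01520, +0.02320) = 33.2° ≈ 033°.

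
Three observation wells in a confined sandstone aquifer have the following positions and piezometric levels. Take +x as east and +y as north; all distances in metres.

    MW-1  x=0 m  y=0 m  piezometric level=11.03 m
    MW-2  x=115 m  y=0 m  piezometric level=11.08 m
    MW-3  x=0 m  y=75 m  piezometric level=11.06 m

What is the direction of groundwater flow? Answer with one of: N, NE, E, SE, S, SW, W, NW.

SW

∂h/∂x = (11.08 − 11.03) / (115 − 0) = +0.0004348
∂h/∂y = (11.06 − 11.03) / (75 − 0) = +0.0004000
Flow = −∇h = (-0.0004348 east, -0.0004000 north), which points southwest.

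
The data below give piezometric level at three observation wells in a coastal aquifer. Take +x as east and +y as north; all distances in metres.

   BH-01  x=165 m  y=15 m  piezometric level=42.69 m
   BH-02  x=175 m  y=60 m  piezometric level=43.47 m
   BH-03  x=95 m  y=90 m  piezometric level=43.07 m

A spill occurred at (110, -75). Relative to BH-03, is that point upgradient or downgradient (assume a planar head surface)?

downgradient

Three-point gradient (reference BH-01): Δ to BH-02 = (10, 45, +0.78), Δ to BH-03 = (-70, 75, +0.38).
∂h/∂x = +0.01062, ∂h/∂y = +0.01497 (det = 3900).
Head at (110, -75) = 42.69 + (+0.01062)·(-55) + (+0.01497)·(-90) = 40.76 m.
That is lower than the 43.07 m at BH-03, so the point is downgradient.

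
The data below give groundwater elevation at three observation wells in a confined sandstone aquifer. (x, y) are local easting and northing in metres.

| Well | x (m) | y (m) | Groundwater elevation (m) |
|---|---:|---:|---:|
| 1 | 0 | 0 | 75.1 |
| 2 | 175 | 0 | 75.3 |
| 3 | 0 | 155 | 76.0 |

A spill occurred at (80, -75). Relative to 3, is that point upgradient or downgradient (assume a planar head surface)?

∂h/∂x = (75.3 − 75.1) / (175 − 0) = +0.001143
∂h/∂y = (76.0 − 75.1) / (155 − 0) = +0.005806
Head at (80, -75) = 75.1 + (+0.001143)·(80) + (+0.005806)·(-75) = 74.76 m.
That is lower than the 76.0 m at 3, so the point is downgradient.

downgradient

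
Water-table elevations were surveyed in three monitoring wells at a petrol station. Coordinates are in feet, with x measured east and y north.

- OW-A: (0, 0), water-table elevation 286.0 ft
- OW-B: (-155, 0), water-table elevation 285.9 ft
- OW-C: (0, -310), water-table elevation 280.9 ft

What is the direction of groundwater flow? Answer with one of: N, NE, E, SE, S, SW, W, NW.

S

∂h/∂x = (285.9 − 286.0) / (-155 − 0) = +0.0006452
∂h/∂y = (280.9 − 286.0) / (-310 − 0) = +0.01645
Flow = −∇h = (-0.0006452 east, -0.01645 north), which points south.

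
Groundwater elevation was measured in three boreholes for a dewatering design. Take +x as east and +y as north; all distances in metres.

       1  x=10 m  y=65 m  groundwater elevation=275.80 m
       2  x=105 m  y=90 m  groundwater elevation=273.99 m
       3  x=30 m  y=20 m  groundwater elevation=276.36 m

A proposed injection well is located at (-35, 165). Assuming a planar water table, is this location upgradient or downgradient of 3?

downgradient

Three-point gradient (reference 1): Δ to 2 = (95, 25, -1.81), Δ to 3 = (20, -45, +0.56).
∂h/∂x = -0.01413, ∂h/∂y = -0.01872 (det = -4775).
Head at (-35, 165) = 275.80 + (-0.01413)·(-45) + (-0.01872)·(100) = 274.56 m.
That is lower than the 276.36 m at 3, so the point is downgradient.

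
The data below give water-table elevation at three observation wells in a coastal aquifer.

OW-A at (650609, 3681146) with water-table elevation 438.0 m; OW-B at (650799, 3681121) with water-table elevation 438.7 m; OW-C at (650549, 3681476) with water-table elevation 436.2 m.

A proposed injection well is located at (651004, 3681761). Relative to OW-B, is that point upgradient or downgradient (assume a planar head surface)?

downgradient

Differences from OW-A: to OW-B (Δx, Δy, Δh) = (190, -25, +0.7); to OW-C = (-60, 330, -1.8).
Solve a·Δx + b·Δy = Δh: det = 190·330 − (-60)·(-25) = 61200.
∂h/∂x = [(+0.7)·330 − (-1.8)·(-25)] / 61200 = +0.003039
∂h/∂y = [190·(-1.8) − (-60)·(+0.7)] / 61200 = -0.004902
Head at (651004, 3681761) = 438.0 + (+0.003039)·(395) + (-0.004902)·(615) = 436.19 m.
That is lower than the 438.7 m at OW-B, so the point is downgradient.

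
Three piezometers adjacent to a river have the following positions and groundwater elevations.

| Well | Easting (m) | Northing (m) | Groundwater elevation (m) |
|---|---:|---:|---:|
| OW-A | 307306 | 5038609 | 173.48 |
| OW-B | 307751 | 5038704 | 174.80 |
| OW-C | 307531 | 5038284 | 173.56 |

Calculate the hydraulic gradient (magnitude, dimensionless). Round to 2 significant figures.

0.0031

With h = a·x + b·y + c and OW-A as origin, the differences give:
  445·a + 95·b = +1.32
  225·a + (-325)·b = +0.08
Eliminate b (×(-325) and ×95, subtract): -166000·a = -436.600 → a = ∂h/∂x = +0.002630
Back-substitute: b = ∂h/∂y = +0.001575.
|∇h| = √(0.002630² + 0.001575²) = 0.003066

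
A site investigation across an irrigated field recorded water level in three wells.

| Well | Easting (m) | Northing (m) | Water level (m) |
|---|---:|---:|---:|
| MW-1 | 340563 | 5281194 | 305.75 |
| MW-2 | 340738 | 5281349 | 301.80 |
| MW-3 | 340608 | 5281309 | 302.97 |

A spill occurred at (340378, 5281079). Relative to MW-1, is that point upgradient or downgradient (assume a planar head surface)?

upgradient

Three-point gradient (reference MW-1): Δ to MW-2 = (175, 155, -3.95), Δ to MW-3 = (45, 115, -2.78).
∂h/∂x = -0.001776, ∂h/∂y = -0.02348 (det = 13150).
Head at (340378, 5281079) = 305.75 + (-0.001776)·(-185) + (-0.02348)·(-115) = 308.78 m.
That is higher than the 305.75 m at MW-1, so the point is upgradient.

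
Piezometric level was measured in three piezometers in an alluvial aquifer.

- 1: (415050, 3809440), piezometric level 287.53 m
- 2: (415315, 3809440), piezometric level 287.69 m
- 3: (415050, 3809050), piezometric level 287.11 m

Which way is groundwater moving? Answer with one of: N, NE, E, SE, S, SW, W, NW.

∂h/∂x = (287.69 − 287.53) / (415315 − 415050) = +0.0006038
∂h/∂y = (287.11 − 287.53) / (3809050 − 3809440) = +0.001077
Flow = −∇h = (-0.0006038 east, -0.001077 north), which points southwest.

SW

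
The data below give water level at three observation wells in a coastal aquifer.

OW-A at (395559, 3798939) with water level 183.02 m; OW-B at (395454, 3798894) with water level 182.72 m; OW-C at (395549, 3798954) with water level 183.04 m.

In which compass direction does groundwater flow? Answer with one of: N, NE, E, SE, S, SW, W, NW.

Taking OW-A as reference: OW-B−OW-A = (-105, -45, -0.30); OW-C−OW-A = (-10, 15, +0.02).
Determinant of the coordinate differences = (-105)·15 − (-10)·(-45) = -2025.
∂h/∂x = [(-0.30)·15 − (+0.02)·(-45)] / -2025 = +0.001778
∂h/∂y = [(-105)·(+0.02) − (-10)·(-0.30)] / -2025 = +0.002519
Flow = −∇h = (-0.001778 east, -0.002519 north), which points southwest.

SW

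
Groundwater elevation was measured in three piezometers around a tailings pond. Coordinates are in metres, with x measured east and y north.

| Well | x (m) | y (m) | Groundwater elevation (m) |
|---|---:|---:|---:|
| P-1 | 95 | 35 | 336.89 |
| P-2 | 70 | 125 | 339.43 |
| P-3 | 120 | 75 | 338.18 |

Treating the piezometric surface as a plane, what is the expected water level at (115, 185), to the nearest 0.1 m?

341.4 m

With h = a·x + b·y + c and P-1 as origin, the differences give:
  (-25)·a + 90·b = +2.54
  25·a + 40·b = +1.29
Eliminate b (×40 and ×90, subtract): -3250·a = -14.500 → a = ∂h/∂x = +0.004462
Back-substitute: b = ∂h/∂y = +0.02946.
h(115, 185) = 336.89 + (+0.004462)·(20) + (+0.02946)·(150) = 336.89 +0.089 +4.419 = 341.398 m.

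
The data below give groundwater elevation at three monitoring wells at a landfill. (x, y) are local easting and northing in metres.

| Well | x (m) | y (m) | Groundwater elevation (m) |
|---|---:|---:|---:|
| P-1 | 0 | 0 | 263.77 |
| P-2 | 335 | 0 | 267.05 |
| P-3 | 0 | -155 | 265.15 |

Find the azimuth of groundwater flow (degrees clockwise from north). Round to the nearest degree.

312°

∂h/∂x = (267.05 − 263.77) / (335 − 0) = +0.009791
∂h/∂y = (265.15 − 263.77) / (-155 − 0) = -0.008903
Flow direction (−∇h) has components (-0.009791 E, +0.008903 N).
Azimuth = atan2(E, N) = atan2(-0.009791, +0.008903) = 312.3° ≈ 312°.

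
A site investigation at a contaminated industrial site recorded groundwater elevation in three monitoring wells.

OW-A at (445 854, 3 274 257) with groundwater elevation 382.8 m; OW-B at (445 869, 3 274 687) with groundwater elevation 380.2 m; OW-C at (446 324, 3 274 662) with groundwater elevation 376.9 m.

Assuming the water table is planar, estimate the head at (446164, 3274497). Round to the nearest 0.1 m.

Three-point gradient (reference OW-A): Δ to OW-B = (15, 430, -2.6), Δ to OW-C = (470, 405, -5.9).
∂h/∂x = -0.007570, ∂h/∂y = -0.005782 (det = -196025).
h(446164, 3274497) = 382.8 + (-0.007570)·(310) + (-0.005782)·(240) = 382.8 -2.347 -1.388 = 379.065 m.

379.1 m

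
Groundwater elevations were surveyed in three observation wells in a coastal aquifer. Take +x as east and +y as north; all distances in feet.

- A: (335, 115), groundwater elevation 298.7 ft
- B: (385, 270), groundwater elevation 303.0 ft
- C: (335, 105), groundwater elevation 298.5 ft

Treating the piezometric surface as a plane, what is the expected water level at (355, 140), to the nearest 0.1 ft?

299.7 ft

Taking A as reference: B−A = (50, 155, +4.3); C−A = (0, -10, -0.2).
Determinant of the coordinate differences = 50·(-10) − 0·155 = -500.
∂h/∂x = [(+4.3)·(-10) − (-0.2)·155] / -500 = +0.02400
∂h/∂y = [50·(-0.2) − 0·(+4.3)] / -500 = +0.02000
h(355, 140) = 298.7 + (+0.02400)·(20) + (+0.02000)·(25) = 298.7 +0.480 +0.500 = 299.680 ft.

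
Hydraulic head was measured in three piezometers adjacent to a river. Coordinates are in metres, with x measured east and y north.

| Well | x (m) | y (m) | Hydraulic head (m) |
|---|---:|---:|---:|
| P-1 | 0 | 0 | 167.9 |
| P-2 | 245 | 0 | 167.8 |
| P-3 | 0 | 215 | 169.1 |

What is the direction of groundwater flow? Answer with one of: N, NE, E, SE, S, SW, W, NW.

∂h/∂x = (167.8 − 167.9) / (245 − 0) = -0.0004082
∂h/∂y = (169.1 − 167.9) / (215 − 0) = +0.005581
Flow = −∇h = (+0.0004082 east, -0.005581 north), which points south.

S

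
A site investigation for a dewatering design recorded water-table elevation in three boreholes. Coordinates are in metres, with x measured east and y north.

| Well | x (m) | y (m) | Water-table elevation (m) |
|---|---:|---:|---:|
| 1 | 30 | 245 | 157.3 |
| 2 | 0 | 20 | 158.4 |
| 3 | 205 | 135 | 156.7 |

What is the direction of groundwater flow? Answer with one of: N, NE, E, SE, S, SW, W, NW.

With h = a·x + b·y + c and 1 as origin, the differences give:
  (-30)·a + (-225)·b = +1.1
  175·a + (-110)·b = -0.6
Eliminate b (×(-110) and ×(-225), subtract): 42675·a = -256.00 → a = ∂h/∂x = -0.005999
Back-substitute: b = ∂h/∂y = -0.004089.
Flow = −∇h = (+0.005999 east, +0.004089 north), which points northeast.

NE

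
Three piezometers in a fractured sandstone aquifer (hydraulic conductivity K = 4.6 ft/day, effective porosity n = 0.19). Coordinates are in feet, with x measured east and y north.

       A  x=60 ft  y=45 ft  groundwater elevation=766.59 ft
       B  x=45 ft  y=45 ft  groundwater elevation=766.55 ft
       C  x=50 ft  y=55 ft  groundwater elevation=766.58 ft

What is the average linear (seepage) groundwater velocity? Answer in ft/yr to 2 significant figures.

28 ft/yr

Differences from A: to B (Δx, Δy, Δh) = (-15, 0, -0.04); to C = (-10, 10, -0.01).
Determinant of the coordinate differences = (-15)·10 − (-10)·0 = -150.
∂h/∂x = [(-0.04)·10 − (-0.01)·0] / -150 = +0.002667
∂h/∂y = [(-15)·(-0.01) − (-10)·(-0.04)] / -150 = +0.001667
|∇h| = √(0.002667² + 0.001667²) = 0.003145
Seepage velocity v = K·i/n = 4.6 × 0.003145 / 0.19 = 0.07614 ft/day = 27.81 ft/yr.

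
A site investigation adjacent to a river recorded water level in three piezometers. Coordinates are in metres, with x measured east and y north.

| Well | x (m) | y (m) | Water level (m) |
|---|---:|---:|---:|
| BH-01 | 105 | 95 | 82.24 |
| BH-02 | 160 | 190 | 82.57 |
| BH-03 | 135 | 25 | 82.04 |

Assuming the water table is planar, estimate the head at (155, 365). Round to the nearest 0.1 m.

83.1 m

Differences from BH-01: to BH-02 (Δx, Δy, Δh) = (55, 95, +0.33); to BH-03 = (30, -70, -0.20).
Determinant of the coordinate differences = 55·(-70) − 30·95 = -6700.
∂h/∂x = [(+0.33)·(-70) − (-0.20)·95] / -6700 = +0.0006119
∂h/∂y = [55·(-0.20) − 30·(+0.33)] / -6700 = +0.003119
h(155, 365) = 82.24 + (+0.0006119)·(50) + (+0.003119)·(270) = 82.24 +0.031 +0.842 = 83.113 m.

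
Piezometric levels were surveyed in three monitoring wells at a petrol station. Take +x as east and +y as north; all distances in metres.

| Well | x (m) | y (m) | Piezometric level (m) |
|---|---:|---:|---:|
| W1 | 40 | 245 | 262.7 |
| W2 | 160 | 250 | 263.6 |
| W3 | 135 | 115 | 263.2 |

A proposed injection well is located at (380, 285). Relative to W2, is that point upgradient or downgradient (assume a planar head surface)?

upgradient

With h = a·x + b·y + c and W1 as origin, the differences give:
  120·a + 5·b = +0.9
  95·a + (-130)·b = +0.5
Eliminate b (×(-130) and ×5, subtract): -16075·a = -119.50 → a = ∂h/∂x = +0.007434
Back-substitute: b = ∂h/∂y = +0.001586.
Head at (380, 285) = 262.7 + (+0.007434)·(340) + (+0.001586)·(40) = 265.29 m.
That is higher than the 263.6 m at W2, so the point is upgradient.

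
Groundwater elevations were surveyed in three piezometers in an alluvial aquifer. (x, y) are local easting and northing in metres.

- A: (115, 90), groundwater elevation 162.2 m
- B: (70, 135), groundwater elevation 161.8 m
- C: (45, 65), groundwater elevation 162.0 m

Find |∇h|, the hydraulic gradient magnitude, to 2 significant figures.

0.0063

Differences from A: to B (Δx, Δy, Δh) = (-45, 45, -0.4); to C = (-70, -25, -0.2).
Determinant of the coordinate differences = (-45)·(-25) − (-70)·45 = 4275.
∂h/∂x = [(-0.4)·(-25) − (-0.2)·45] / 4275 = +0.004444
∂h/∂y = [(-45)·(-0.2) − (-70)·(-0.4)] / 4275 = -0.004444
|∇h| = √(0.004444² + -0.004444²) = 0.006285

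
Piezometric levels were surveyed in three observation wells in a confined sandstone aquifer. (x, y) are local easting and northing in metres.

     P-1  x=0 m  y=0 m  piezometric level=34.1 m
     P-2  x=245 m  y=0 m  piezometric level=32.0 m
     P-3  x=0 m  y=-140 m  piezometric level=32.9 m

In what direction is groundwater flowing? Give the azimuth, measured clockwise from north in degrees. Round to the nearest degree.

135°

∂h/∂x = (32.0 − 34.1) / (245 − 0) = -0.008571
∂h/∂y = (32.9 − 34.1) / (-140 − 0) = +0.008571
Flow direction (−∇h) has components (+0.008571 E, -0.008571 N).
Azimuth = atan2(E, N) = atan2(+0.008571, -0.008571) = 135.0° ≈ 135°.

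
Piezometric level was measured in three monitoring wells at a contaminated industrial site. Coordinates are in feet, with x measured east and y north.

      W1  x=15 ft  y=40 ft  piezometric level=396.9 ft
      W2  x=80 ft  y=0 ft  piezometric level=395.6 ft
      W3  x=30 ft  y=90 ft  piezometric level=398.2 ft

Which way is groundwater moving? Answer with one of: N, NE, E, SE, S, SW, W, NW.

S

Taking W1 as reference: W2−W1 = (65, -40, -1.3); W3−W1 = (15, 50, +1.3).
Solve a·Δx + b·Δy = Δh: det = 65·50 − 15·(-40) = 3850.
∂h/∂x = [(-1.3)·50 − (+1.3)·(-40)] / 3850 = -0.003377
∂h/∂y = [65·(+1.3) − 15·(-1.3)] / 3850 = +0.02701
Flow = −∇h = (+0.003377 east, -0.02701 north), which points south.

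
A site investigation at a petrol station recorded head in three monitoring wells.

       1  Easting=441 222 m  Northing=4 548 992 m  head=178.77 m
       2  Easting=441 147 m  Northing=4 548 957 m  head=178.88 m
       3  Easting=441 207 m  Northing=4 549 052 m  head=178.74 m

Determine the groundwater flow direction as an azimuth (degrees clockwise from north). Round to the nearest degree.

Three-point gradient (reference 1): Δ to 2 = (-75, -35, +0.11), Δ to 3 = (-15, 60, -0.03).
∂h/∂x = -0.001104, ∂h/∂y = -0.0007761 (det = -5025).
Flow direction (−∇h) has components (+0.001104 E, +0.0007761 N).
Azimuth = atan2(E, N) = atan2(+0.001104, +0.0007761) = 54.9° ≈ 055°.

055°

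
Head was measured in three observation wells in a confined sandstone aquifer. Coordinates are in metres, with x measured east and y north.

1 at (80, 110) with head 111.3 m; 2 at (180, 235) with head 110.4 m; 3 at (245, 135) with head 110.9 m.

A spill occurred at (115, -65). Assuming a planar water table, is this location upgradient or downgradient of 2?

Differences from 1: to 2 (Δx, Δy, Δh) = (100, 125, -0.9); to 3 = (165, 25, -0.4).
Determinant of the coordinate differences = 100·25 − 165·125 = -18125.
∂h/∂x = [(-0.9)·25 − (-0.4)·125] / -18125 = -0.001517
∂h/∂y = [100·(-0.4) − 165·(-0.9)] / -18125 = -0.005986
Head at (115, -65) = 111.3 + (-0.001517)·(35) + (-0.005986)·(-175) = 112.29 m.
That is higher than the 110.4 m at 2, so the point is upgradient.

upgradient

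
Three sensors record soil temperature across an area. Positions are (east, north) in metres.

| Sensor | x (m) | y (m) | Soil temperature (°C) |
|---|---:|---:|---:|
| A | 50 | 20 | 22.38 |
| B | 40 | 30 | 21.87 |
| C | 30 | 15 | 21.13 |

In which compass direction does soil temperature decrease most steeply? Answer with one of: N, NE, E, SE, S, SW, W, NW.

W

With T = a·x + b·y + c and A as origin, the differences give:
  (-10)·a + 10·b = -0.51
  (-20)·a + (-5)·b = -1.25
Eliminate b (×(-5) and ×10, subtract): 250·a = 15.050 → a = ∂T/∂x = +0.06020
Back-substitute: b = ∂T/∂y = +0.009200.
Steepest decrease is along −∇f = (-0.06020 E, -0.009200 N) → west.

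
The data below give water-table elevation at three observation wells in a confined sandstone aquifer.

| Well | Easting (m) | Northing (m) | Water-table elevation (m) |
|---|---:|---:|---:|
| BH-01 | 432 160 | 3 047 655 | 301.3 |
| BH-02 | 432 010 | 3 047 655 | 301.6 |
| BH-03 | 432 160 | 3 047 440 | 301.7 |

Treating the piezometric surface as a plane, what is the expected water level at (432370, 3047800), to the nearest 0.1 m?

∂h/∂x = (301.6 − 301.3) / (432010 − 432160) = -0.002000
∂h/∂y = (301.7 − 301.3) / (3047440 − 3047655) = -0.001860
h(432370, 3047800) = 301.3 + (-0.002000)·(210) + (-0.001860)·(145) = 301.3 -0.420 -0.270 = 300.610 m.

300.6 m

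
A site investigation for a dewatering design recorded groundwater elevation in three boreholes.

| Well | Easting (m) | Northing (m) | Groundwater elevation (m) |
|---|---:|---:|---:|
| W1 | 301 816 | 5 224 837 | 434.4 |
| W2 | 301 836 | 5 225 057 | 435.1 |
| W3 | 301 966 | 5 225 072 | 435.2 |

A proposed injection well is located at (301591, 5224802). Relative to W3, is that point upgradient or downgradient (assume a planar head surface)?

downgradient

With h = a·x + b·y + c and W1 as origin, the differences give:
  20·a + 220·b = +0.7
  150·a + 235·b = +0.8
Eliminate b (×235 and ×220, subtract): -28300·a = -11.50 → a = ∂h/∂x = +0.0004064
Back-substitute: b = ∂h/∂y = +0.003145.
Head at (301591, 5224802) = 434.4 + (+0.0004064)·(-225) + (+0.003145)·(-35) = 434.20 m.
That is lower than the 435.2 m at W3, so the point is downgradient.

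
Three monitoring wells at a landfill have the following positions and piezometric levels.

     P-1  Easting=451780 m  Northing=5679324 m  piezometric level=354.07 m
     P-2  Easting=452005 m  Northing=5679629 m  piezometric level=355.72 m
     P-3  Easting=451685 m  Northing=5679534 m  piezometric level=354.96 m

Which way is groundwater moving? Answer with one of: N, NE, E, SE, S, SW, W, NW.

S

Differences from P-1: to P-2 (Δx, Δy, Δh) = (225, 305, +1.65); to P-3 = (-95, 210, +0.89).
Solve a·Δx + b·Δy = Δh: det = 225·210 − (-95)·305 = 76225.
∂h/∂x = [(+1.65)·210 − (+0.89)·305] / 76225 = +0.0009846
∂h/∂y = [225·(+0.89) − (-95)·(+1.65)] / 76225 = +0.004684
Flow = −∇h = (-0.0009846 east, -0.004684 north), which points south.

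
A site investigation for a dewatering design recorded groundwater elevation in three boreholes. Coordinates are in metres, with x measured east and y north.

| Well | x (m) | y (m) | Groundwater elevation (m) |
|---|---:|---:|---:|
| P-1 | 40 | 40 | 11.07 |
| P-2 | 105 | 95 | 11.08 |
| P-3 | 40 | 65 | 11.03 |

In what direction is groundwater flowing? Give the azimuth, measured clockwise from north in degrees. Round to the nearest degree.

Taking P-1 as reference: P-2−P-1 = (65, 55, +0.01); P-3−P-1 = (0, 25, -0.04).
Determinant of the coordinate differences = 65·25 − 0·55 = 1625.
∂h/∂x = [(+0.01)·25 − (-0.04)·55] / 1625 = +0.001508
∂h/∂y = [65·(-0.04) − 0·(+0.01)] / 1625 = -0.001600
Flow direction (−∇h) has components (-0.001508 E, +0.001600 N).
Azimuth = atan2(E, N) = atan2(-0.001508, +0.001600) = 316.7° ≈ 317°.

317°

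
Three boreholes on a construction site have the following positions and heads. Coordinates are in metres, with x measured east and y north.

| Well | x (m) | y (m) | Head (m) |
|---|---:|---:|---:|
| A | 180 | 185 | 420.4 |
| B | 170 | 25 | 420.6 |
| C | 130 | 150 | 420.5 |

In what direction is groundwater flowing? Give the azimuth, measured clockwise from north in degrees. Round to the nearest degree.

045°

Taking A as reference: B−A = (-10, -160, +0.2); C−A = (-50, -35, +0.1).
Solve a·Δx + b·Δy = Δh: det = (-10)·(-35) − (-50)·(-160) = -7650.
∂h/∂x = [(+0.2)·(-35) − (+0.1)·(-160)] / -7650 = -0.001176
∂h/∂y = [(-10)·(+0.1) − (-50)·(+0.2)] / -7650 = -0.001176
Flow direction (−∇h) has components (+0.001176 E, +0.001176 N).
Azimuth = atan2(E, N) = atan2(+0.001176, +0.001176) = 45.0° ≈ 045°.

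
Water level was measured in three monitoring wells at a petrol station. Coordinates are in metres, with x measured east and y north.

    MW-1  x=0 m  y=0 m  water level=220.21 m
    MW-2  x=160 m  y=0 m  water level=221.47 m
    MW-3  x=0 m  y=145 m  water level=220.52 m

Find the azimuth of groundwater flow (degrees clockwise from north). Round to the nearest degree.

∂h/∂x = (221.47 − 220.21) / (160 − 0) = +0.007875
∂h/∂y = (220.52 − 220.21) / (145 − 0) = +0.002138
Flow direction (−∇h) has components (-0.007875 E, -0.002138 N).
Azimuth = atan2(E, N) = atan2(-0.007875, -0.002138) = 254.8° ≈ 255°.

255°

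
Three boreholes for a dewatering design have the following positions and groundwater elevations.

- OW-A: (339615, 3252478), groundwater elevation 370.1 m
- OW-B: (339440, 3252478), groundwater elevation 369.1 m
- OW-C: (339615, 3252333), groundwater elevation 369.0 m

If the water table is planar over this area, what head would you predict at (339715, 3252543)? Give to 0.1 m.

∂h/∂x = (369.1 − 370.1) / (339440 − 339615) = +0.005714
∂h/∂y = (369.0 − 370.1) / (3252333 − 3252478) = +0.007586
h(339715, 3252543) = 370.1 + (+0.005714)·(100) + (+0.007586)·(65) = 370.1 +0.571 +0.493 = 371.165 m.

371.2 m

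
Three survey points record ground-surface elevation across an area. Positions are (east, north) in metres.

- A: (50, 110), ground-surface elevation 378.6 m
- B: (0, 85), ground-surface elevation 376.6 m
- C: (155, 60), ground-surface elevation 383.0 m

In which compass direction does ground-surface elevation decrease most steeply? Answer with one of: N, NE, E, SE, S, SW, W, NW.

Taking A as reference: B−A = (-50, -25, -2.0); C−A = (105, -50, +4.4).
Determinant of the coordinate differences = (-50)·(-50) − 105·(-25) = 5125.
∂z/∂x = [(-2.0)·(-50) − (+4.4)·(-25)] / 5125 = +0.04098
∂z/∂y = [(-50)·(+4.4) − 105·(-2.0)] / 5125 = -0.001951
Steepest decrease is along −∇f = (-0.04098 E, +0.001951 N) → west.

W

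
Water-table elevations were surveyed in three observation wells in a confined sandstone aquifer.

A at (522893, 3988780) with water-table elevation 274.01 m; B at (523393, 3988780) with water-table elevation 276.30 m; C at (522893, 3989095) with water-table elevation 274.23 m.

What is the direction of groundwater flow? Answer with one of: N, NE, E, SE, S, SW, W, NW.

W

∂h/∂x = (276.30 − 274.01) / (523393 − 522893) = +0.004580
∂h/∂y = (274.23 − 274.01) / (3989095 − 3988780) = +0.0006984
Flow = −∇h = (-0.004580 east, -0.0006984 north), which points west.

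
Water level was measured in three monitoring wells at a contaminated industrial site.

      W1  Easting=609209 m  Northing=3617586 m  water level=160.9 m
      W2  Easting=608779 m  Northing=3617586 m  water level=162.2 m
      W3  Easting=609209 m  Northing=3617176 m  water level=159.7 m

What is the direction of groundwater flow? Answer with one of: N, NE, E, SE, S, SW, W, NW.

SE

∂h/∂x = (162.2 − 160.9) / (608779 − 609209) = -0.003023
∂h/∂y = (159.7 − 160.9) / (3617176 − 3617586) = +0.002927
Flow = −∇h = (+0.003023 east, -0.002927 north), which points southeast.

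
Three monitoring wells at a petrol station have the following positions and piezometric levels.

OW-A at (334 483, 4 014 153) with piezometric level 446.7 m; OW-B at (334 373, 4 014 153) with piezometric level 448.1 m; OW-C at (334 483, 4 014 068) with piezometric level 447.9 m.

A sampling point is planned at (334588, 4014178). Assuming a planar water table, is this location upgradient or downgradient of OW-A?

downgradient

∂h/∂x = (448.1 − 446.7) / (334373 − 334483) = -0.01273
∂h/∂y = (447.9 − 446.7) / (4014068 − 4014153) = -0.01412
Head at (334588, 4014178) = 446.7 + (-0.01273)·(105) + (-0.01412)·(25) = 445.01 m.
That is lower than the 446.7 m at OW-A, so the point is downgradient.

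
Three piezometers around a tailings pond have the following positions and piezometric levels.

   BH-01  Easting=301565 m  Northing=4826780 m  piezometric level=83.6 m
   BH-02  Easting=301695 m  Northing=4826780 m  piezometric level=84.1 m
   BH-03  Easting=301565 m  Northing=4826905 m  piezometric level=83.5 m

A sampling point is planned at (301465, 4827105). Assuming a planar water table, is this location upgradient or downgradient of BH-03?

∂h/∂x = (84.1 − 83.6) / (301695 − 301565) = +0.003846
∂h/∂y = (83.5 − 83.6) / (4826905 − 4826780) = -0.0008000
Head at (301465, 4827105) = 83.6 + (+0.003846)·(-100) + (-0.0008000)·(325) = 82.96 m.
That is lower than the 83.5 m at BH-03, so the point is downgradient.

downgradient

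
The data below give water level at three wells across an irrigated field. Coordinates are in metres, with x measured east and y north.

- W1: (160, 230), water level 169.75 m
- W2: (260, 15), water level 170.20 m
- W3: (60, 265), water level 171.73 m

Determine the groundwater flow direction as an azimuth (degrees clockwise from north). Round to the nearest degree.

061°

Taking W1 as reference: W2−W1 = (100, -215, +0.45); W3−W1 = (-100, 35, +1.98).
Solve a·Δx + b·Δy = Δh: det = 100·35 − (-100)·(-215) = -18000.
∂h/∂x = [(+0.45)·35 − (+1.98)·(-215)] / -18000 = -0.02452
∂h/∂y = [100·(+1.98) − (-100)·(+0.45)] / -18000 = -0.01350
Flow direction (−∇h) has components (+0.02452 E, +0.01350 N).
Azimuth = atan2(E, N) = atan2(+0.02452, +0.01350) = 61.2° ≈ 061°.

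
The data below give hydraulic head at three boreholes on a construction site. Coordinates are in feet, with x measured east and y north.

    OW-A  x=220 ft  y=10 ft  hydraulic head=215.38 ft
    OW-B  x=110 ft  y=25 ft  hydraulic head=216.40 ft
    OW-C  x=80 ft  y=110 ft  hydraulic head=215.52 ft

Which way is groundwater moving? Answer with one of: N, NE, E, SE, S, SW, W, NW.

NE

Taking OW-A as reference: OW-B−OW-A = (-110, 15, +1.02); OW-C−OW-A = (-140, 100, +0.14).
Determinant of the coordinate differences = (-110)·100 − (-140)·15 = -8900.
∂h/∂x = [(+1.02)·100 − (+0.14)·15] / -8900 = -0.01122
∂h/∂y = [(-110)·(+0.14) − (-140)·(+1.02)] / -8900 = -0.01431
Flow = −∇h = (+0.01122 east, +0.01431 north), which points northeast.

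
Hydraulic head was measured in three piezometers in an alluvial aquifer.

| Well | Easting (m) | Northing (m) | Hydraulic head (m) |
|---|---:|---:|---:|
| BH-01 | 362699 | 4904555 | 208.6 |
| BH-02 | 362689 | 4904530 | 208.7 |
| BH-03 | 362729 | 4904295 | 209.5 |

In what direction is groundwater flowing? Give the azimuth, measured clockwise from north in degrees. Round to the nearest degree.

016°

Taking BH-01 as reference: BH-02−BH-01 = (-10, -25, +0.1); BH-03−BH-01 = (30, -260, +0.9).
Solve a·Δx + b·Δy = Δh: det = (-10)·(-260) − 30·(-25) = 3350.
∂h/∂x = [(+0.1)·(-260) − (+0.9)·(-25)] / 3350 = -0.001045
∂h/∂y = [(-10)·(+0.9) − 30·(+0.1)] / 3350 = -0.003582
Flow direction (−∇h) has components (+0.001045 E, +0.003582 N).
Azimuth = atan2(E, N) = atan2(+0.001045, +0.003582) = 16.3° ≈ 016°.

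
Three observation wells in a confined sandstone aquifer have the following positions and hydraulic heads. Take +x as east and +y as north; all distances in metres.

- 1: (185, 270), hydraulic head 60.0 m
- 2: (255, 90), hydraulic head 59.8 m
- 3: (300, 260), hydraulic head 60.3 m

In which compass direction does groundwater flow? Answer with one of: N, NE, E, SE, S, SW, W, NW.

SW

With h = a·x + b·y + c and 1 as origin, the differences give:
  70·a + (-180)·b = -0.2
  115·a + (-10)·b = +0.3
Eliminate b (×(-10) and ×(-180), subtract): 20000·a = 56.00 → a = ∂h/∂x = +0.002800
Back-substitute: b = ∂h/∂y = +0.002200.
Flow = −∇h = (-0.002800 east, -0.002200 north), which points southwest.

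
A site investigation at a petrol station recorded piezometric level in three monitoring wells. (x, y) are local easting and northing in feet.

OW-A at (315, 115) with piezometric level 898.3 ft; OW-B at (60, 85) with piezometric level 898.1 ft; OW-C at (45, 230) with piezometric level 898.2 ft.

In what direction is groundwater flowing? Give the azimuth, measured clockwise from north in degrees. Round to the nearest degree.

Three-point gradient (reference OW-A): Δ to OW-B = (-255, -30, -0.2), Δ to OW-C = (-270, 115, -0.1).
∂h/∂x = +0.0006947, ∂h/∂y = +0.0007615 (det = -37425).
Flow direction (−∇h) has components (-0.0006947 E, -0.0007615 N).
Azimuth = atan2(E, N) = atan2(-0.0006947, -0.0007615) = 222.4° ≈ 222°.

222°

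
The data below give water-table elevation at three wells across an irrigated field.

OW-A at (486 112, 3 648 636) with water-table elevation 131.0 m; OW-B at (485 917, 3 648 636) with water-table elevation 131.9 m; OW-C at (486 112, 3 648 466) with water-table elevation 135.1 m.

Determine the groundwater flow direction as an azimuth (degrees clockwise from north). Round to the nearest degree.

∂h/∂x = (131.9 − 131.0) / (485917 − 486112) = -0.004615
∂h/∂y = (135.1 − 131.0) / (3648466 − 3648636) = -0.02412
Flow direction (−∇h) has components (+0.004615 E, +0.02412 N).
Azimuth = atan2(E, N) = atan2(+0.004615, +0.02412) = 10.8° ≈ 011°.

011°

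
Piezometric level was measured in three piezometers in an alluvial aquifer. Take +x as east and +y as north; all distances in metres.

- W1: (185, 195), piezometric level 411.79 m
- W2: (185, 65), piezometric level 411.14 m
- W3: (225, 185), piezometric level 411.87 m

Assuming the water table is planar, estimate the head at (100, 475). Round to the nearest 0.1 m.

412.9 m

Three-point gradient (reference W1): Δ to W2 = (0, -130, -0.65), Δ to W3 = (40, -10, +0.08).
∂h/∂x = +0.003250, ∂h/∂y = +0.005000 (det = 5200).
h(100, 475) = 411.79 + (+0.003250)·(-85) + (+0.005000)·(280) = 411.79 -0.276 +1.400 = 412.914 m.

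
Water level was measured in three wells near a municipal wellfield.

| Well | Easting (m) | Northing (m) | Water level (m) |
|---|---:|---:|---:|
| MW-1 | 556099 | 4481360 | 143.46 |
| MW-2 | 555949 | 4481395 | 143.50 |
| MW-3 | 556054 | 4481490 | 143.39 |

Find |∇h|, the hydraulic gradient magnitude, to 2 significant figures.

0.00081

With h = a·x + b·y + c and MW-1 as origin, the differences give:
  (-150)·a + 35·b = +0.04
  (-45)·a + 130·b = -0.07
Eliminate b (×130 and ×35, subtract): -17925·a = 7.650 → a = ∂h/∂x = -0.0004268
Back-substitute: b = ∂h/∂y = -0.0006862.
|∇h| = √(-0.0004268² + -0.0006862²) = 0.0008081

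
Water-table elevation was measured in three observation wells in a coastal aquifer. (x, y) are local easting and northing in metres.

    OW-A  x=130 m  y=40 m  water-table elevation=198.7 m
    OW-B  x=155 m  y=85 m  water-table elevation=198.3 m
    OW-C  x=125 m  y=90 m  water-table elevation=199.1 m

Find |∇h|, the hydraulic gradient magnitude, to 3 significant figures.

Differences from OW-A: to OW-B (Δx, Δy, Δh) = (25, 45, -0.4); to OW-C = (-5, 50, +0.4).
Solve a·Δx + b·Δy = Δh: det = 25·50 − (-5)·45 = 1475.
∂h/∂x = [(-0.4)·50 − (+0.4)·45] / 1475 = -0.02576
∂h/∂y = [25·(+0.4) − (-5)·(-0.4)] / 1475 = +0.005424
|∇h| = √(-0.02576² + 0.005424²) = 0.02632

0.0263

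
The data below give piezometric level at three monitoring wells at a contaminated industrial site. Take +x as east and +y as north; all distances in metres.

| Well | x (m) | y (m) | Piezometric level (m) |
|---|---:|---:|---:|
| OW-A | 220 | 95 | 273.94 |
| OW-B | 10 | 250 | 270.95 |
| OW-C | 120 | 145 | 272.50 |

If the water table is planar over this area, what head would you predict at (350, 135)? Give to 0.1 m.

275.9 m

Three-point gradient (reference OW-A): Δ to OW-B = (-210, 155, -2.99), Δ to OW-C = (-100, 50, -1.44).
∂h/∂x = +0.01474, ∂h/∂y = +0.0006800 (det = 5000).
h(350, 135) = 273.94 + (+0.01474)·(130) + (+0.0006800)·(40) = 273.94 +1.916 +0.027 = 275.883 m.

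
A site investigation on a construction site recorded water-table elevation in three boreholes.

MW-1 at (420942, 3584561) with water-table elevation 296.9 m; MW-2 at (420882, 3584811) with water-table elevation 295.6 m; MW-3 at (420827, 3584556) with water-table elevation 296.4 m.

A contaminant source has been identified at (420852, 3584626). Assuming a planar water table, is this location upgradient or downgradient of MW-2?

Three-point gradient (reference MW-1): Δ to MW-2 = (-60, 250, -1.3), Δ to MW-3 = (-115, -5, -0.5).
∂h/∂x = +0.004527, ∂h/∂y = -0.004114 (det = 29050).
Head at (420852, 3584626) = 296.9 + (+0.004527)·(-90) + (-0.004114)·(65) = 296.23 m.
That is higher than the 295.6 m at MW-2, so the point is upgradient.

upgradient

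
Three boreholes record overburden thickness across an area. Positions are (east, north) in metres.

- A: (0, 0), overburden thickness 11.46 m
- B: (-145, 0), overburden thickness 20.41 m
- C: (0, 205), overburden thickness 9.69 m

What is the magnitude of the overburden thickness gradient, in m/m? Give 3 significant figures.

0.0623 m/m

∂d/∂x = (20.41 − 11.46) / (-145 − 0) = -0.06172
∂d/∂y = (9.69 − 11.46) / (205 − 0) = -0.008634
|∇f| = √(-0.06172² + -0.008634²) = 0.06232 m/m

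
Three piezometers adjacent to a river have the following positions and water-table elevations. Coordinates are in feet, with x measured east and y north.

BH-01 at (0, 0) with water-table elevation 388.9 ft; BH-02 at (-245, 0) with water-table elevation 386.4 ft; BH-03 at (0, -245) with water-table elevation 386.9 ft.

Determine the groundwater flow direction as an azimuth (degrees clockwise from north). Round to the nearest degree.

231°

∂h/∂x = (386.4 − 388.9) / (-245 − 0) = +0.01020
∂h/∂y = (386.9 − 388.9) / (-245 − 0) = +0.008163
Flow direction (−∇h) has components (-0.01020 E, -0.008163 N).
Azimuth = atan2(E, N) = atan2(-0.01020, -0.008163) = 231.3° ≈ 231°.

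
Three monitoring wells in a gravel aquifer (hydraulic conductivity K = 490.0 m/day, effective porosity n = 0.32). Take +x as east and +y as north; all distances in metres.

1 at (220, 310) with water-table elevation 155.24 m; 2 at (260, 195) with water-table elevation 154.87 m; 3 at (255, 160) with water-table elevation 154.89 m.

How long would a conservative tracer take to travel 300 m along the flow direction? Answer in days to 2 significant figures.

25 days

Differences from 1: to 2 (Δx, Δy, Δh) = (40, -115, -0.37); to 3 = (35, -150, -0.35).
Solve a·Δx + b·Δy = Δh: det = 40·(-150) − 35·(-115) = -1975.
∂h/∂x = [(-0.37)·(-150) − (-0.35)·(-115)] / -1975 = -0.007722
∂h/∂y = [40·(-0.35) − 35·(-0.37)] / -1975 = +0.0005316
|∇h| = √(-0.007722² + 0.0005316²) = 0.00774
Seepage velocity v = K·i/n = 490.0 × 0.00774 / 0.32 = 11.85 m/day.
t = 300 / 11.85 = 25.32 days.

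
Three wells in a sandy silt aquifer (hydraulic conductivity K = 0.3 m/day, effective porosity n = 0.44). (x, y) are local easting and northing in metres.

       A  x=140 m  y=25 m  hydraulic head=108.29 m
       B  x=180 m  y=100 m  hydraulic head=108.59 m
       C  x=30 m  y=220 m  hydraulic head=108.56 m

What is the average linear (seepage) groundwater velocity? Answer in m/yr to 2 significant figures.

0.90 m/yr

Differences from A: to B (Δx, Δy, Δh) = (40, 75, +0.30); to C = (-110, 195, +0.27).
Determinant of the coordinate differences = 40·195 − (-110)·75 = 16050.
∂h/∂x = [(+0.30)·195 − (+0.27)·75] / 16050 = +0.002383
∂h/∂y = [40·(+0.27) − (-110)·(+0.30)] / 16050 = +0.002729
|∇h| = √(0.002383² + 0.002729²) = 0.003623
Seepage velocity v = K·i/n = 0.3 × 0.003623 / 0.44 = 0.00247 m/day = 0.9022 m/yr.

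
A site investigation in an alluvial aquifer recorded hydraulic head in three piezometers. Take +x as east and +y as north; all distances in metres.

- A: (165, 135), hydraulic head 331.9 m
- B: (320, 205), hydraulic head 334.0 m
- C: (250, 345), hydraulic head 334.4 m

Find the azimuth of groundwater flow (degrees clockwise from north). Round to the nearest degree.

232°

Differences from A: to B (Δx, Δy, Δh) = (155, 70, +2.1); to C = (85, 210, +2.5).
Solve a·Δx + b·Δy = Δh: det = 155·210 − 85·70 = 26600.
∂h/∂x = [(+2.1)·210 − (+2.5)·70] / 26600 = +0.01000
∂h/∂y = [155·(+2.5) − 85·(+2.1)] / 26600 = +0.007857
Flow direction (−∇h) has components (-0.01000 E, -0.007857 N).
Azimuth = atan2(E, N) = atan2(-0.01000, -0.007857) = 231.8° ≈ 232°.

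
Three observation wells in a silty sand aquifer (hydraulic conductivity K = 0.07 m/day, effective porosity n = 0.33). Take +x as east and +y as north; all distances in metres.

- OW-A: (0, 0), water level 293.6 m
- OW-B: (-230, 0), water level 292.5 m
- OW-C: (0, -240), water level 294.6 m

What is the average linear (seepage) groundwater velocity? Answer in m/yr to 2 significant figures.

0.49 m/yr

∂h/∂x = (292.5 − 293.6) / (-230 − 0) = +0.004783
∂h/∂y = (294.6 − 293.6) / (-240 − 0) = -0.004167
|∇h| = √(0.004783² + -0.004167²) = 0.006344
Seepage velocity v = K·i/n = 0.07 × 0.006344 / 0.33 = 0.001346 m/day = 0.4916 m/yr.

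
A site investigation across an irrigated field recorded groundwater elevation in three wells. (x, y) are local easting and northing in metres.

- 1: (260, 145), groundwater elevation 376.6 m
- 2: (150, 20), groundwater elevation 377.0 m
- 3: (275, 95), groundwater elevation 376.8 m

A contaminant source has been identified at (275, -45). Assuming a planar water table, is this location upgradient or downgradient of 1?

upgradient

Differences from 1: to 2 (Δx, Δy, Δh) = (-110, -125, +0.4); to 3 = (15, -50, +0.2).
Solve a·Δx + b·Δy = Δh: det = (-110)·(-50) − 15·(-125) = 7375.
∂h/∂x = [(+0.4)·(-50) − (+0.2)·(-125)] / 7375 = +0.0006780
∂h/∂y = [(-110)·(+0.2) − 15·(+0.4)] / 7375 = -0.003797
Head at (275, -45) = 376.6 + (+0.0006780)·(15) + (-0.003797)·(-190) = 377.33 m.
That is higher than the 376.6 m at 1, so the point is upgradient.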